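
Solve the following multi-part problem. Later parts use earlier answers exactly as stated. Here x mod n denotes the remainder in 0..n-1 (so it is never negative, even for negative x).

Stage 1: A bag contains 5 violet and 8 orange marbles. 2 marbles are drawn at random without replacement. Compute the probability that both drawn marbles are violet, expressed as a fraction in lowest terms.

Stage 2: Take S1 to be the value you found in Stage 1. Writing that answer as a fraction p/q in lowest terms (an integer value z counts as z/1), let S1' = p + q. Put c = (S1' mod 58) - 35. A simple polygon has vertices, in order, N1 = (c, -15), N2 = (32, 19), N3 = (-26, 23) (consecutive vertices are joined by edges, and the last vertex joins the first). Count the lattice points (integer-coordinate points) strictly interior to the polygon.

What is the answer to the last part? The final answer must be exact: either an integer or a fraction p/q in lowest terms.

1031

Stage 1: total draws C(13,2) = 78; favorable C(5,2) = 10; P = 5/39; answer 5/39
Stage 2: S1 = 5/39; threaded value p + q = 44; c = 9; cross terms: (9*19 - 32*-15)=651, (32*23 - -26*19)=1230, (-26*-15 - 9*23)=183; twice the area = |2064| = 2064; area = 1032; boundary points = 1 + 2 + 1 = 4; strictly interior points = area - boundary/2 + 1 = 1031; answer 1031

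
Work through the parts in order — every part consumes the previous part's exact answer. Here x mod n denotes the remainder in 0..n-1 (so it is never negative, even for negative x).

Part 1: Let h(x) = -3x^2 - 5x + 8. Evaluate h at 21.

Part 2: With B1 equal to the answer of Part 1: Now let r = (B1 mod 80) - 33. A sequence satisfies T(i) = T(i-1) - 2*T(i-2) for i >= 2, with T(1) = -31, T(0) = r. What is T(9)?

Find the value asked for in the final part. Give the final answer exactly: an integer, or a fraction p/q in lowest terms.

449

Part 1: -3*(21)^2 - 5*(21)^1 + 8 = (-1323) + (-105) + (8) = -1420; answer -1420
Part 2: B1 = -1420; r = -13; T(2) = 1*(-31) - 2*(-13) = -5; iterating: T(2)=-5, T(3)=57, T(4)=67, T(5)=-47, T(6)=-181, T(7)=-87, T(8)=275, T(9)=449; answer 449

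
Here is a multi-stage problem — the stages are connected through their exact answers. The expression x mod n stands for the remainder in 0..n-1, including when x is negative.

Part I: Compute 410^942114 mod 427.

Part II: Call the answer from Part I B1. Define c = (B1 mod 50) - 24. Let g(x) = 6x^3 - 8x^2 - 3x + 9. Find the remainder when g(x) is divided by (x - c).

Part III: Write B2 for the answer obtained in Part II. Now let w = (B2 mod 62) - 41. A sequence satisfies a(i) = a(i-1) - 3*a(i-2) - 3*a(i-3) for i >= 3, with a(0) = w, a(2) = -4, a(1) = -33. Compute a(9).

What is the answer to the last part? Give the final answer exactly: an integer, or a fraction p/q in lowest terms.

Part I: squarings mod 427: 410^1=410, 410^2=289, 410^4=256, 410^8=205, 410^16=179, 410^32=16, 410^64=256, 410^128=205, 410^256=179, 410^512=16, 410^1024=256, 410^2048=205, 410^4096=179, 410^8192=16, 410^16384=256, 410^32768=205, 410^65536=179, 410^131072=16, 410^262144=256, 410^524288=205; 410^942114 = 410^2 * 410^32 * 410^8192 * 410^16384 * 410^131072 * 410^262144 * 410^524288 = 393 (mod 427); answer 393
Part II: B1 = 393; c = 19; remainder = value at the root: 6*(19)^3 - 8*(19)^2 - 3*(19)^1 + 9 = (41154) + (-2888) + (-57) + (9) = 38218; answer 38218
Part III: B2 = 38218; w = -15; a(3) = 1*(-4) - 3*(-33) - 3*(-15) = 140; iterating: a(3)=140, a(4)=251, a(5)=-157, a(6)=-1330, a(7)=-1612, a(8)=2849, a(9)=11675; answer 11675

11675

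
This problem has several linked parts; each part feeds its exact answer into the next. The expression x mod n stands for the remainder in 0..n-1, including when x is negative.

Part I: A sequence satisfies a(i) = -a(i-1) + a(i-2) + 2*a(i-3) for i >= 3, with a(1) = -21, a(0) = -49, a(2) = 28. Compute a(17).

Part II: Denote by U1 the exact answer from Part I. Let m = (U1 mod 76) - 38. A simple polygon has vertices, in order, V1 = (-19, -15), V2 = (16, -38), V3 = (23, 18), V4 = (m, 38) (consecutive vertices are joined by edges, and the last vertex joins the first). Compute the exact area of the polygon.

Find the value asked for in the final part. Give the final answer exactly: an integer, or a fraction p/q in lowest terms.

2091

Part I: a(3) = -1*(28) + 1*(-21) + 2*(-49) = -147; iterating: a(3)=-147, a(4)=133, a(5)=-224, a(6)=63, a(7)=-21, a(8)=-364, a(9)=469, a(10)=-875, a(11)=616, a(12)=-553, a(13)=-581, a(14)=1260, a(15)=-2947, a(16)=3045, a(17)=-3472; answer -3472
Part II: U1 = -3472; m = -14; cross terms: (-19*-38 - 16*-15)=962, (16*18 - 23*-38)=1162, (23*38 - -14*18)=1126, (-14*-15 - -19*38)=932; twice the area = |4182| = 4182; area = 2091; answer 2091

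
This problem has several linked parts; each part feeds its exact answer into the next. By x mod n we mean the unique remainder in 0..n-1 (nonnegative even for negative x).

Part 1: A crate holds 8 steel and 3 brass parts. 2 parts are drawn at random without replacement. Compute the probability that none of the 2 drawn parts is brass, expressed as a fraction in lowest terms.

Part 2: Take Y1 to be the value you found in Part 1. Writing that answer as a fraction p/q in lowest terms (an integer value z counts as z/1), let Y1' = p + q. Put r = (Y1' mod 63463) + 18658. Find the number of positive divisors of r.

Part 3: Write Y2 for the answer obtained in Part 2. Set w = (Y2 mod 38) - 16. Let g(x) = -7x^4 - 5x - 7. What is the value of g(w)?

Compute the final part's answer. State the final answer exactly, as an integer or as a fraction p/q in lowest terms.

-145099

Part 1: total draws C(11,2) = 55; favorable C(8,2) = 28; P = 28/55; answer 28/55
Part 2: Y1 = 28/55; threaded value p + q = 83; r = 18741; 18741 = 3 * 6247; number of divisors = (1+1) * (1+1) = 4; answer 4
Part 3: Y2 = 4; w = -12; -7*(-12)^4 - 5*(-12)^1 - 7 = (-145152) + (60) + (-7) = -145099; answer -145099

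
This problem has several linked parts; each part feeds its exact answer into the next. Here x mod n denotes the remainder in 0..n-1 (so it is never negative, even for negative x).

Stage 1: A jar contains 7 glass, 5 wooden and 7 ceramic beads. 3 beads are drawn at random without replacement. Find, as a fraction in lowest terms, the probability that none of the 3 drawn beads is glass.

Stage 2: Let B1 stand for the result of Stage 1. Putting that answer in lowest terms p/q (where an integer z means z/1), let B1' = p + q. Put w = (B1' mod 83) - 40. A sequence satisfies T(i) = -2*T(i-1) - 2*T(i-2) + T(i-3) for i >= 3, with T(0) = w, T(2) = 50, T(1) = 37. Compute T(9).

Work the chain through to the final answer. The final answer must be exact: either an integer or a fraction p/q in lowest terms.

1397

Stage 1: total draws C(19,3) = 969; favorable C(12,3) = 220; P = 220/969; answer 220/969
Stage 2: B1 = 220/969; threaded value p + q = 1189; w = -13; T(3) = -2*(50) - 2*(37) + 1*(-13) = -187; iterating: T(3)=-187, T(4)=311, T(5)=-198, T(6)=-413, T(7)=1533, T(8)=-2438, T(9)=1397; answer 1397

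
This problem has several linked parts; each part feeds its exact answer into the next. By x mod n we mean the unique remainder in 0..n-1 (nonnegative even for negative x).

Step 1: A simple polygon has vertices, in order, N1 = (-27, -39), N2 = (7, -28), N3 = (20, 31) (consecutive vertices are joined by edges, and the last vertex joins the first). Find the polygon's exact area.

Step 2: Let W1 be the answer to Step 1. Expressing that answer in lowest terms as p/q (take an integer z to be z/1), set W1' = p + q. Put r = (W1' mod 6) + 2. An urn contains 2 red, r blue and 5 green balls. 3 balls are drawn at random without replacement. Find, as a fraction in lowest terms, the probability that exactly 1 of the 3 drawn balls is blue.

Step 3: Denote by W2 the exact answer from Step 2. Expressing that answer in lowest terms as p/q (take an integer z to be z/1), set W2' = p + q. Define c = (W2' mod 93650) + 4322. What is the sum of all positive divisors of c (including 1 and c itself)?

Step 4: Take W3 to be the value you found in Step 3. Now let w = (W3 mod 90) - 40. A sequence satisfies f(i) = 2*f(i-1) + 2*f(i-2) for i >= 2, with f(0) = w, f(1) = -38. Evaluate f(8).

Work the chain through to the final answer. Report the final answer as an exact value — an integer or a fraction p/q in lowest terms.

-36672

Step 1: cross terms: (-27*-28 - 7*-39)=1029, (7*31 - 20*-28)=777, (20*-39 - -27*31)=57; twice the area = |1863| = 1863; area = 1863/2; answer 1863/2
Step 2: W1 = 1863/2; threaded value p + q = 1865; r = 7; total draws C(14,3) = 364; favorable C(7,1)*C(7,2) = 147; P = 21/52; answer 21/52
Step 3: W2 = 21/52; threaded value p + q = 73; c = 4395; 4395 = 3 * 5 * 293; sigma = (1 + 3) * (1 + 5) * (1 + 293) = 4 * 6 * 294 = 7056; answer 7056
Step 4: W3 = 7056; w = -4; f(2) = 2*(-38) + 2*(-4) = -84; iterating: f(2)=-84, f(3)=-244, f(4)=-656, f(5)=-1800, f(6)=-4912, f(7)=-13424, f(8)=-36672; answer -36672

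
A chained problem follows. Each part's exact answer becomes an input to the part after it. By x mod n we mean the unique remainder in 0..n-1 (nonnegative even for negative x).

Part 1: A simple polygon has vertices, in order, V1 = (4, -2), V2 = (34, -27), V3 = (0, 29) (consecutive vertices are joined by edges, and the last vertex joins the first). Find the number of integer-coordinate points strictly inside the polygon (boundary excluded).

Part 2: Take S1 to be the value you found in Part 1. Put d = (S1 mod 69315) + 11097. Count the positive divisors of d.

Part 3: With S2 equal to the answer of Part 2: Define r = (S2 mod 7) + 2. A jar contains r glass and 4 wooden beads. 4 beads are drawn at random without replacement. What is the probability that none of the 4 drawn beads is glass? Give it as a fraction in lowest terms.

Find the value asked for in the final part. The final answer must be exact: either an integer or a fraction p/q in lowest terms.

1/210

Part 1: cross terms: (4*-27 - 34*-2)=-40, (34*29 - 0*-27)=986, (0*-2 - 4*29)=-116; twice the area = |830| = 830; area = 415; boundary points = 5 + 2 + 1 = 8; strictly interior points = area - boundary/2 + 1 = 412; answer 412
Part 2: S1 = 412; d = 11509; 11509 = 17 * 677; number of divisors = (1+1) * (1+1) = 4; answer 4
Part 3: S2 = 4; r = 6; total draws C(10,4) = 210; favorable C(4,4) = 1; P = 1/210; answer 1/210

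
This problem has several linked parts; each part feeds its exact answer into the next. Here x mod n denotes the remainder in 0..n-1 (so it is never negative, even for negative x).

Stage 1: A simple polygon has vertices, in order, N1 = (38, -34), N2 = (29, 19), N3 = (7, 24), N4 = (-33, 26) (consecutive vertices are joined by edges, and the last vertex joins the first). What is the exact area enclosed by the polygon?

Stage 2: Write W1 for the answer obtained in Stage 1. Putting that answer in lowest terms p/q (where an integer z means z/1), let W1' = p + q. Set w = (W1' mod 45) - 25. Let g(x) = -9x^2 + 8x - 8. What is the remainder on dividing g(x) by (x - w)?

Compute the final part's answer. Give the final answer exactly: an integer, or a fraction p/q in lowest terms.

Stage 1: cross terms: (38*19 - 29*-34)=1708, (29*24 - 7*19)=563, (7*26 - -33*24)=974, (-33*-34 - 38*26)=134; twice the area = |3379| = 3379; area = 3379/2; answer 3379/2
Stage 2: W1 = 3379/2; threaded value p + q = 3381; w = -19; remainder = value at the root: -9*(-19)^2 + 8*(-19)^1 - 8 = (-3249) + (-152) + (-8) = -3409; answer -3409

-3409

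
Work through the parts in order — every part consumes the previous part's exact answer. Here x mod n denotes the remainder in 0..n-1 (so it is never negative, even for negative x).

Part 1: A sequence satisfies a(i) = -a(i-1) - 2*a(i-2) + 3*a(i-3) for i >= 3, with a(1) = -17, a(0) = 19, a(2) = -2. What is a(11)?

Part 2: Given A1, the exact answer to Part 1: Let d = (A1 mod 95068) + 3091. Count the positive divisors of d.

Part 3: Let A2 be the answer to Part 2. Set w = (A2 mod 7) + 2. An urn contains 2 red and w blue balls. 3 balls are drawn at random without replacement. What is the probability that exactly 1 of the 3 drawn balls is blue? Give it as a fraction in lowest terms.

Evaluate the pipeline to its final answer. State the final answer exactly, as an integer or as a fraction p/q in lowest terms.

Part 1: a(3) = -1*(-2) - 2*(-17) + 3*(19) = 93; iterating: a(3)=93, a(4)=-140, a(5)=-52, a(6)=611, a(7)=-927, a(8)=-451, a(9)=4138, a(10)=-6017, a(11)=-3612; answer -3612
Part 2: A1 = -3612; d = 94547; 94547 is prime, so its only divisors are 1 and 94547; count = 2; answer 2
Part 3: A2 = 2; w = 4; total draws C(6,3) = 20; favorable C(4,1)*C(2,2) = 4; P = 1/5; answer 1/5

1/5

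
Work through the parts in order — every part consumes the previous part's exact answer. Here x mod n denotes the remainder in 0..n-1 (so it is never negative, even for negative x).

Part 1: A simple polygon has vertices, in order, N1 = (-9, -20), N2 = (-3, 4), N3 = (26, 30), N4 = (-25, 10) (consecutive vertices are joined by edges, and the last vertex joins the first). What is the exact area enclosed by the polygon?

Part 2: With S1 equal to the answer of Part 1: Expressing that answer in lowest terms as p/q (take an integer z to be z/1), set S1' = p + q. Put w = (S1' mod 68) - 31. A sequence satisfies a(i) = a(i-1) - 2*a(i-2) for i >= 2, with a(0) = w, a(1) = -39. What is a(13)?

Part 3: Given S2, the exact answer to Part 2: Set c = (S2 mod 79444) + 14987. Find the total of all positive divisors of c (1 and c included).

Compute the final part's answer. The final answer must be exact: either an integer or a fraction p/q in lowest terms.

Part 1: cross terms: (-9*4 - -3*-20)=-96, (-3*30 - 26*4)=-194, (26*10 - -25*30)=1010, (-25*-20 - -9*10)=590; twice the area = |1310| = 1310; area = 655; answer 655
Part 2: S1 = 655; threaded value p + q = 656; w = 13; a(2) = 1*(-39) - 2*(13) = -65; iterating: a(2)=-65, a(3)=13, a(4)=143, a(5)=117, a(6)=-169, a(7)=-403, a(8)=-65, a(9)=741, a(10)=871, a(11)=-611, a(12)=-2353, a(13)=-1131; answer -1131
Part 3: S2 = -1131; c = 93300; 93300 = 2^2 * 3 * 5^2 * 311; sigma = (1 + 2 + 4) * (1 + 3) * (1 + 5 + 25) * (1 + 311) = 7 * 4 * 31 * 312 = 270816; answer 270816

270816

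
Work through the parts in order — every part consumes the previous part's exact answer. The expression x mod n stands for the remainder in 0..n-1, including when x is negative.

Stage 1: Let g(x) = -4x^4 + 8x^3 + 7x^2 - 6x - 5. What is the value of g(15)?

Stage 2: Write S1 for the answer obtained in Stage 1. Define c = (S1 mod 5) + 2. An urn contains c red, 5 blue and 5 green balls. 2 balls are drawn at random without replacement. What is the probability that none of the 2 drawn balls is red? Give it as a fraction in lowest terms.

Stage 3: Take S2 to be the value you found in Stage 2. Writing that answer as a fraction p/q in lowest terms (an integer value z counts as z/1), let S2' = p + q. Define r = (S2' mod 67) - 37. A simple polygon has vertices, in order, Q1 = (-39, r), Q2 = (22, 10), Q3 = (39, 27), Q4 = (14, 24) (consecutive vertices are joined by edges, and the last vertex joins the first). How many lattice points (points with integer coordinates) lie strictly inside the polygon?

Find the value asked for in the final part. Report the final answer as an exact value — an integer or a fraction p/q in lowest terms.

Stage 1: -4*(15)^4 + 8*(15)^3 + 7*(15)^2 - 6*(15)^1 - 5 = (-202500) + (27000) + (1575) + (-90) + (-5) = -174020; answer -174020
Stage 2: S1 = -174020; c = 2; total draws C(12,2) = 66; favorable C(10,2) = 45; P = 15/22; answer 15/22
Stage 3: S2 = 15/22; threaded value p + q = 37; r = 0; cross terms: (-39*10 - 22*0)=-390, (22*27 - 39*10)=204, (39*24 - 14*27)=558, (14*0 - -39*24)=936; twice the area = |1308| = 1308; area = 654; boundary points = 1 + 17 + 1 + 1 = 20; strictly interior points = area - boundary/2 + 1 = 645; answer 645

645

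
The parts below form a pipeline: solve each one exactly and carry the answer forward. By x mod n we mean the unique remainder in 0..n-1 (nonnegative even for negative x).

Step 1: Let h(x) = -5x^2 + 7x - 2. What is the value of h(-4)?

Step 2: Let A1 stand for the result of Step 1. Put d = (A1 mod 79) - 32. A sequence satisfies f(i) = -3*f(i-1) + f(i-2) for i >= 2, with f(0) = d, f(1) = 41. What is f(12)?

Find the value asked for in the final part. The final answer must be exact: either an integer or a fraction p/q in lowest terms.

Step 1: -5*(-4)^2 + 7*(-4)^1 - 2 = (-80) + (-28) + (-2) = -110; answer -110
Step 2: A1 = -110; d = 16; f(2) = -3*(41) + 1*(16) = -107; iterating: f(2)=-107, f(3)=362, f(4)=-1193, f(5)=3941, f(6)=-13016, f(7)=42989, f(8)=-141983, f(9)=468938, f(10)=-1548797, f(11)=5115329, f(12)=-16894784; answer -16894784

-16894784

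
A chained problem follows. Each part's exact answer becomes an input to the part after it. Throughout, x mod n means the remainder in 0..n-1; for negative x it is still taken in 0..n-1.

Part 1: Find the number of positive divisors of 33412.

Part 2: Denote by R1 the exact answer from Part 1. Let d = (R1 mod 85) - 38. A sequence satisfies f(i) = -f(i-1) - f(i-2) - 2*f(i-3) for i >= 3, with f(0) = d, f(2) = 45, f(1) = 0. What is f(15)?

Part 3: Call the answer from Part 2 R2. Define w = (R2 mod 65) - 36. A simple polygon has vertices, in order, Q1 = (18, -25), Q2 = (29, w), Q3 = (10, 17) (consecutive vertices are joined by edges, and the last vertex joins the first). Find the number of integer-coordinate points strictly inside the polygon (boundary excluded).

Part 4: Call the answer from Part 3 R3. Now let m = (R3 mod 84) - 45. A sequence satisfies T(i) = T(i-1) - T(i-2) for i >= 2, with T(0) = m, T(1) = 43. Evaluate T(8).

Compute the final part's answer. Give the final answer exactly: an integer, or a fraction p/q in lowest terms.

86

Part 1: 33412 = 2^2 * 8353; number of divisors = (2+1) * (1+1) = 6; answer 6
Part 2: R1 = 6; d = -32; f(3) = -1*(45) - 1*(0) - 2*(-32) = 19; iterating: f(3)=19, f(4)=-64, f(5)=-45, f(6)=71, f(7)=102, f(8)=-83, f(9)=-161, f(10)=40, f(11)=287, f(12)=-5, f(13)=-362, f(14)=-207, f(15)=579; answer 579
Part 3: R2 = 579; w = 23; cross terms: (18*23 - 29*-25)=1139, (29*17 - 10*23)=263, (10*-25 - 18*17)=-556; twice the area = |846| = 846; area = 423; boundary points = 1 + 1 + 2 = 4; strictly interior points = area - boundary/2 + 1 = 422; answer 422
Part 4: R3 = 422; m = -43; T(2) = 1*(43) - 1*(-43) = 86; iterating: T(2)=86, T(3)=43, T(4)=-43, T(5)=-86, T(6)=-43, T(7)=43, T(8)=86; answer 86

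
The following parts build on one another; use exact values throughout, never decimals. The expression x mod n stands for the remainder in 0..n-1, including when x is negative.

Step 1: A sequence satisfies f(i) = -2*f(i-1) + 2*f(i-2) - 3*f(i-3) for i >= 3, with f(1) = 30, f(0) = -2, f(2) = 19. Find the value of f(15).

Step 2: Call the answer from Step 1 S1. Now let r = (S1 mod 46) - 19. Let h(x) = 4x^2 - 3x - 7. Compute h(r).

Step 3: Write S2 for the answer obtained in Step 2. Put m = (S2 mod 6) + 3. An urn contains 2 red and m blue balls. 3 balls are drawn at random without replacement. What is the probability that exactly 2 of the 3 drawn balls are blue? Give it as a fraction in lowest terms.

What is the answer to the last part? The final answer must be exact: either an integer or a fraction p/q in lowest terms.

3/5

Step 1: f(3) = -2*(19) + 2*(30) - 3*(-2) = 28; iterating: f(3)=28, f(4)=-108, f(5)=215, f(6)=-730, f(7)=2214, f(8)=-6533, f(9)=19684, f(10)=-59076, f(11)=177119, f(12)=-531442, f(13)=1594350, f(14)=-4782941, f(15)=14348908; answer 14348908
Step 2: S1 = 14348908; r = 17; 4*(17)^2 - 3*(17)^1 - 7 = (1156) + (-51) + (-7) = 1098; answer 1098
Step 3: S2 = 1098; m = 3; total draws C(5,3) = 10; favorable C(3,2)*C(2,1) = 6; P = 3/5; answer 3/5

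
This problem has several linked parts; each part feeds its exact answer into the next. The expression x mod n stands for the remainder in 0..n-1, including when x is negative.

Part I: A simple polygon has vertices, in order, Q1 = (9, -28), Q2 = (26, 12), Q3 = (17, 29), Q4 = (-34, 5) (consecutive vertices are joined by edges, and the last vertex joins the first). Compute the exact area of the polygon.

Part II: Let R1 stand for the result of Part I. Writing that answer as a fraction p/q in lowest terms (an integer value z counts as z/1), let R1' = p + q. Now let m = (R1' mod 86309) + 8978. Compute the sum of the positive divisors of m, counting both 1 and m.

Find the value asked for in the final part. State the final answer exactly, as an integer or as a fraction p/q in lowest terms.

12192

Part I: cross terms: (9*12 - 26*-28)=836, (26*29 - 17*12)=550, (17*5 - -34*29)=1071, (-34*-28 - 9*5)=907; twice the area = |3364| = 3364; area = 1682; answer 1682
Part II: R1 = 1682; threaded value p + q = 1683; m = 10661; 10661 = 7 * 1523; sigma = (1 + 7) * (1 + 1523) = 8 * 1524 = 12192; answer 12192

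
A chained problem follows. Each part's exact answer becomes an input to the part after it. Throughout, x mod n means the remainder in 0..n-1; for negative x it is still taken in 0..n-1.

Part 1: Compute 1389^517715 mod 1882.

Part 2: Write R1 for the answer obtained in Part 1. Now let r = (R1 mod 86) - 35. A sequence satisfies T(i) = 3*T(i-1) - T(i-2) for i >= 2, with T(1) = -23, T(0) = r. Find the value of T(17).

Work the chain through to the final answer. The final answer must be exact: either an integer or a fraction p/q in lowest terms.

-122453165

Part 1: squarings mod 1882: 1389^1=1389, 1389^2=271, 1389^4=43, 1389^8=1849, 1389^16=1089, 1389^32=261, 1389^64=369, 1389^128=657, 1389^256=671, 1389^512=443, 1389^1024=521, 1389^2048=433, 1389^4096=1171, 1389^8192=1145, 1389^16384=1153, 1389^32768=717, 1389^65536=303, 1389^131072=1473, 1389^262144=1665; 1389^517715 = 1389^1 * 1389^2 * 1389^16 * 1389^64 * 1389^512 * 1389^1024 * 1389^8192 * 1389^16384 * 1389^32768 * 1389^65536 * 1389^131072 * 1389^262144 = 1751 (mod 1882); answer 1751
Part 2: R1 = 1751; r = -4; T(2) = 3*(-23) - 1*(-4) = -65; iterating: T(2)=-65, T(3)=-172, T(4)=-451, T(5)=-1181, T(6)=-3092, T(7)=-8095, T(8)=-21193, T(9)=-55484, T(10)=-145259, T(11)=-380293, T(12)=-995620, T(13)=-2606567, T(14)=-6824081, T(15)=-17865676, T(16)=-46772947, T(17)=-122453165; answer -122453165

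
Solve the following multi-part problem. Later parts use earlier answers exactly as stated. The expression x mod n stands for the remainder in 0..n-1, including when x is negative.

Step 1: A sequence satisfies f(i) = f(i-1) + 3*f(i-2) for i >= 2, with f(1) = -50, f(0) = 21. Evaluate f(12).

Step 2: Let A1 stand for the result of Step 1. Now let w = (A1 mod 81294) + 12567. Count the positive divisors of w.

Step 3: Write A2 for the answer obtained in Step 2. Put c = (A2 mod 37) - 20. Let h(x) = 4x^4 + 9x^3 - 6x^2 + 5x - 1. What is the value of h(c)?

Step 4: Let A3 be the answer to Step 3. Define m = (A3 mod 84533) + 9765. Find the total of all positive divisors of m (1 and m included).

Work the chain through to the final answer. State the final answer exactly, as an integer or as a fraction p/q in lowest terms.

154140

Step 1: f(2) = 1*(-50) + 3*(21) = 13; iterating: f(2)=13, f(3)=-137, f(4)=-98, f(5)=-509, f(6)=-803, f(7)=-2330, f(8)=-4739, f(9)=-11729, f(10)=-25946, f(11)=-61133, f(12)=-138971; answer -138971
Step 2: A1 = -138971; w = 36184; 36184 = 2^3 * 4523; number of divisors = (3+1) * (1+1) = 8; answer 8
Step 3: A2 = 8; c = -12; 4*(-12)^4 + 9*(-12)^3 - 6*(-12)^2 + 5*(-12)^1 - 1 = (82944) + (-15552) + (-864) + (-60) + (-1) = 66467; answer 66467
Step 4: A3 = 66467; m = 76232; 76232 = 2^3 * 13 * 733; sigma = (1 + 2 + 4 + 8) * (1 + 13) * (1 + 733) = 15 * 14 * 734 = 154140; answer 154140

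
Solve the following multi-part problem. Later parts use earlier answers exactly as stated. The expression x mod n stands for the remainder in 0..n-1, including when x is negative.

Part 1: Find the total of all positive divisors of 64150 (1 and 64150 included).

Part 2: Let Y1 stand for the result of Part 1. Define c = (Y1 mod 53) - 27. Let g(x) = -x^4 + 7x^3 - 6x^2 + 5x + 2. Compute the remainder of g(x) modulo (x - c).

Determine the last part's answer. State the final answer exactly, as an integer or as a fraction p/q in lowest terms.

Part 1: 64150 = 2 * 5^2 * 1283; sigma = (1 + 2) * (1 + 5 + 25) * (1 + 1283) = 3 * 31 * 1284 = 119412; answer 119412
Part 2: Y1 = 119412; c = -24; remainder = value at the root: -1*(-24)^4 + 7*(-24)^3 - 6*(-24)^2 + 5*(-24)^1 + 2 = (-331776) + (-96768) + (-3456) + (-120) + (2) = -432118; answer -432118

-432118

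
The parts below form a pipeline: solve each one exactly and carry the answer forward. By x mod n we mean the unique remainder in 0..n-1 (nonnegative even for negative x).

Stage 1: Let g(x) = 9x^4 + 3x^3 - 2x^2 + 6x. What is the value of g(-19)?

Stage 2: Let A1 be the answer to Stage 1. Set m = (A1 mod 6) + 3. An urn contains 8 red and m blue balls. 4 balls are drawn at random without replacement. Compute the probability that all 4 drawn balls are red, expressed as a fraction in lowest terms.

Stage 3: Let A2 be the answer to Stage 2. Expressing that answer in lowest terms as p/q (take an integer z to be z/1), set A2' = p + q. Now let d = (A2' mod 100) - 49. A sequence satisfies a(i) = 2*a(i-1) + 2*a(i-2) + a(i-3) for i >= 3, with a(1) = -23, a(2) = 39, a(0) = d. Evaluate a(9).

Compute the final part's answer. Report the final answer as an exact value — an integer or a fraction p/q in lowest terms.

Stage 1: 9*(-19)^4 + 3*(-19)^3 - 2*(-19)^2 + 6*(-19)^1 = (1172889) + (-20577) + (-722) + (-114) = 1151476; answer 1151476
Stage 2: A1 = 1151476; m = 7; total draws C(15,4) = 1365; favorable C(8,4) = 70; P = 2/39; answer 2/39
Stage 3: A2 = 2/39; threaded value p + q = 41; d = -8; a(3) = 2*(39) + 2*(-23) + 1*(-8) = 24; iterating: a(3)=24, a(4)=103, a(5)=293, a(6)=816, a(7)=2321, a(8)=6567, a(9)=18592; answer 18592

18592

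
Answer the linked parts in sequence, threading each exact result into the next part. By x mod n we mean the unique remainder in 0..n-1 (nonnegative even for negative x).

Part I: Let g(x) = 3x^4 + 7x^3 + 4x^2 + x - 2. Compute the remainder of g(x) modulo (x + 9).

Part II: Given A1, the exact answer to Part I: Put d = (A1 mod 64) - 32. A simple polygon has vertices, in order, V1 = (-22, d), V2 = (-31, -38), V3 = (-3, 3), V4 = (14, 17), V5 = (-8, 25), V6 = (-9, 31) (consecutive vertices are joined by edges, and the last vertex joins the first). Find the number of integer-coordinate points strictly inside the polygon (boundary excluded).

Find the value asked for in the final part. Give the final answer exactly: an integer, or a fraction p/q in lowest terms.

Part I: remainder = value at the root: 3*(-9)^4 + 7*(-9)^3 + 4*(-9)^2 + 1*(-9)^1 - 2 = (19683) + (-5103) + (324) + (-9) + (-2) = 14893; answer 14893
Part II: A1 = 14893; d = 13; cross terms: (-22*-38 - -31*13)=1239, (-31*3 - -3*-38)=-207, (-3*17 - 14*3)=-93, (14*25 - -8*17)=486, (-8*31 - -9*25)=-23, (-9*13 - -22*31)=565; twice the area = |1967| = 1967; area = 1967/2; boundary points = 3 + 1 + 1 + 2 + 1 + 1 = 9; strictly interior points = area - boundary/2 + 1 = 980; answer 980

980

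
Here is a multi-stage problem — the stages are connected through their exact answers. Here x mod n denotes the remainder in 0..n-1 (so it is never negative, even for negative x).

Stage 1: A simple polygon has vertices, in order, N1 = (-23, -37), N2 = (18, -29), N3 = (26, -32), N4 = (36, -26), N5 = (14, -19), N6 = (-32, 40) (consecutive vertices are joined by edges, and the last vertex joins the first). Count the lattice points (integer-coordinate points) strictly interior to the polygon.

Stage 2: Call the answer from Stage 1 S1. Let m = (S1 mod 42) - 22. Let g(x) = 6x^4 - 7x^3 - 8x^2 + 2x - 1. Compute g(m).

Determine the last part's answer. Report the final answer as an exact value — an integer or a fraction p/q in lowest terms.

Stage 1: cross terms: (-23*-29 - 18*-37)=1333, (18*-32 - 26*-29)=178, (26*-26 - 36*-32)=476, (36*-19 - 14*-26)=-320, (14*40 - -32*-19)=-48, (-32*-37 - -23*40)=2104; twice the area = |3723| = 3723; area = 3723/2; boundary points = 1 + 1 + 2 + 1 + 1 + 1 = 7; strictly interior points = area - boundary/2 + 1 = 1859; answer 1859
Stage 2: S1 = 1859; m = -11; 6*(-11)^4 - 7*(-11)^3 - 8*(-11)^2 + 2*(-11)^1 - 1 = (87846) + (9317) + (-968) + (-22) + (-1) = 96172; answer 96172

96172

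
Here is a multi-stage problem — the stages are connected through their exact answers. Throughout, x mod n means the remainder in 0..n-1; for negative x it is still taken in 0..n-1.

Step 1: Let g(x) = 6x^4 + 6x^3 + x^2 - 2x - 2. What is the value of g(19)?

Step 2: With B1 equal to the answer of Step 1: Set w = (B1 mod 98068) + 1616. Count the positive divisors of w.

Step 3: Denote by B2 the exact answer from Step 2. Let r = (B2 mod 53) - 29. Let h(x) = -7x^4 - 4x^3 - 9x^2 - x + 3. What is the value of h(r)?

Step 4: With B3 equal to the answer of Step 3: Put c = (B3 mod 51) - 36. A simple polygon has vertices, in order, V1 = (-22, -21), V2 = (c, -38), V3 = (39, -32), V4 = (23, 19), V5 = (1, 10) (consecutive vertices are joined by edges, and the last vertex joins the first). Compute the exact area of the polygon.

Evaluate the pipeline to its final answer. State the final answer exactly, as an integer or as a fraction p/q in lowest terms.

2152

Step 1: 6*(19)^4 + 6*(19)^3 + 1*(19)^2 - 2*(19)^1 - 2 = (781926) + (41154) + (361) + (-38) + (-2) = 823401; answer 823401
Step 2: B1 = 823401; w = 40473; 40473 = 3^3 * 1499; number of divisors = (3+1) * (1+1) = 8; answer 8
Step 3: B2 = 8; r = -21; -7*(-21)^4 - 4*(-21)^3 - 9*(-21)^2 - 1*(-21)^1 + 3 = (-1361367) + (37044) + (-3969) + (21) + (3) = -1328268; answer -1328268
Step 4: B3 = -1328268; c = -9; cross terms: (-22*-38 - -9*-21)=647, (-9*-32 - 39*-38)=1770, (39*19 - 23*-32)=1477, (23*10 - 1*19)=211, (1*-21 - -22*10)=199; twice the area = |4304| = 4304; area = 2152; answer 2152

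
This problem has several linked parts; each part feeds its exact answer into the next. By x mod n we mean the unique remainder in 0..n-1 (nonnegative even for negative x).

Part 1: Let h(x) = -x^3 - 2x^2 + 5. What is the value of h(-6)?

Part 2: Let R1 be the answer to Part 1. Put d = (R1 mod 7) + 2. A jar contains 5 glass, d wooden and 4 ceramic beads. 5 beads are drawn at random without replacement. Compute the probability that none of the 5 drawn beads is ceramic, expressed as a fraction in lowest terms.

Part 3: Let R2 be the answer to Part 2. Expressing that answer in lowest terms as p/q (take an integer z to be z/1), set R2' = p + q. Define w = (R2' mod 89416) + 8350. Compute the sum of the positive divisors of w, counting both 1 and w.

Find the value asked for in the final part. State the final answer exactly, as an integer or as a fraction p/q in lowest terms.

8736

Part 1: -1*(-6)^3 - 2*(-6)^2 + 5 = (216) + (-72) + (5) = 149; answer 149
Part 2: R1 = 149; d = 4; total draws C(13,5) = 1287; favorable C(9,5) = 126; P = 14/143; answer 14/143
Part 3: R2 = 14/143; threaded value p + q = 157; w = 8507; 8507 = 47 * 181; sigma = (1 + 47) * (1 + 181) = 48 * 182 = 8736; answer 8736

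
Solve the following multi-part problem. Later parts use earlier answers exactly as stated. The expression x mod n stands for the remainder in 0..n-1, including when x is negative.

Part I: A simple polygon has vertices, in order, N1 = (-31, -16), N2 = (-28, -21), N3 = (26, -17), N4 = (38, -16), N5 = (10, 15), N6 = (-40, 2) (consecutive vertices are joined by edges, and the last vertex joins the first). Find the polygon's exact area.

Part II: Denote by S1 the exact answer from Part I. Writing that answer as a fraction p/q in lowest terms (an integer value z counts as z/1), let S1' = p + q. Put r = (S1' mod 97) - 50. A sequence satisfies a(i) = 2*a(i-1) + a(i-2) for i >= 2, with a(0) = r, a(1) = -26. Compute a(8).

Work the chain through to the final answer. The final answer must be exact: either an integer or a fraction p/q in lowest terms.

-16185

Part I: cross terms: (-31*-21 - -28*-16)=203, (-28*-17 - 26*-21)=1022, (26*-16 - 38*-17)=230, (38*15 - 10*-16)=730, (10*2 - -40*15)=620, (-40*-16 - -31*2)=702; twice the area = |3507| = 3507; area = 3507/2; answer 3507/2
Part II: S1 = 3507/2; threaded value p + q = 3509; r = -33; a(2) = 2*(-26) + 1*(-33) = -85; iterating: a(2)=-85, a(3)=-196, a(4)=-477, a(5)=-1150, a(6)=-2777, a(7)=-6704, a(8)=-16185; answer -16185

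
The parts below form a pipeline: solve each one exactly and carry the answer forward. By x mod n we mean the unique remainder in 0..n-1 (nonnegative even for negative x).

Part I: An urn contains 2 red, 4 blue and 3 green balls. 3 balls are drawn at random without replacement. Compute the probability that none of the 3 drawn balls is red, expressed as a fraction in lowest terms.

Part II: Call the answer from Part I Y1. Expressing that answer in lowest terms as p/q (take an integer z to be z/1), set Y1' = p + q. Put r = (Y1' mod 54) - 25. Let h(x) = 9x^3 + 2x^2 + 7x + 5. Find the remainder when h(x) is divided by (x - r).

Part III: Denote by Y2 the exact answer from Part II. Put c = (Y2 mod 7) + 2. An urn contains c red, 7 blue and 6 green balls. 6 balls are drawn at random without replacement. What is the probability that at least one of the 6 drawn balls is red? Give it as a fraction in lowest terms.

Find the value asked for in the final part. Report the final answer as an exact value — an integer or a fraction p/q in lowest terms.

Part I: total draws C(9,3) = 84; favorable C(7,3) = 35; P = 5/12; answer 5/12
Part II: Y1 = 5/12; threaded value p + q = 17; r = -8; remainder = value at the root: 9*(-8)^3 + 2*(-8)^2 + 7*(-8)^1 + 5 = (-4608) + (128) + (-56) + (5) = -4531; answer -4531
Part III: Y2 = -4531; c = 7; total draws C(20,6) = 38760; complement C(13,6) = 1716; favorable 38760 - 1716 = 37044; P = 3087/3230; answer 3087/3230

3087/3230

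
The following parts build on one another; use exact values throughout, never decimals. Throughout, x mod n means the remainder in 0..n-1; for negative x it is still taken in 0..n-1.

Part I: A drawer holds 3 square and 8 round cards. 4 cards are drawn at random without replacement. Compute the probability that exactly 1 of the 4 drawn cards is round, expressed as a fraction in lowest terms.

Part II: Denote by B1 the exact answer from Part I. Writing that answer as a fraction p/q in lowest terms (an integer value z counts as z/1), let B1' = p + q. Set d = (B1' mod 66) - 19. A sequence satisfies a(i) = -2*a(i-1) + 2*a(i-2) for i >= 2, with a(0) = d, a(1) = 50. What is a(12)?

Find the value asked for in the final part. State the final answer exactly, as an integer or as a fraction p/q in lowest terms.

Part I: total draws C(11,4) = 330; favorable C(8,1)*C(3,3) = 8; P = 4/165; answer 4/165
Part II: B1 = 4/165; threaded value p + q = 169; d = 18; a(2) = -2*(50) + 2*(18) = -64; iterating: a(2)=-64, a(3)=228, a(4)=-584, a(5)=1624, a(6)=-4416, a(7)=12080, a(8)=-32992, a(9)=90144, a(10)=-246272, a(11)=672832, a(12)=-1838208; answer -1838208

-1838208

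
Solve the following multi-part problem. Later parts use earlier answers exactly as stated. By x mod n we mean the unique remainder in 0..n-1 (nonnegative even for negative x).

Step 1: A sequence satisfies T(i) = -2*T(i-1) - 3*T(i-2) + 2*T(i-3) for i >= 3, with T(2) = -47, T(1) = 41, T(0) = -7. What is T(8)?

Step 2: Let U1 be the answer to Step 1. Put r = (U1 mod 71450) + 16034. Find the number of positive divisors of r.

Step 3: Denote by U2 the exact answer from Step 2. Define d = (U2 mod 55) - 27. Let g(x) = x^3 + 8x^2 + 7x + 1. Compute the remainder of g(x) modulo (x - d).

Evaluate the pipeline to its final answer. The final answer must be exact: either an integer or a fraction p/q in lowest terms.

Step 1: T(3) = -2*(-47) - 3*(41) + 2*(-7) = -43; iterating: T(3)=-43, T(4)=309, T(5)=-583, T(6)=153, T(7)=2061, T(8)=-5747; answer -5747
Step 2: U1 = -5747; r = 81737; 81737 is prime, so its only divisors are 1 and 81737; count = 2; answer 2
Step 3: U2 = 2; d = -25; remainder = value at the root: 1*(-25)^3 + 8*(-25)^2 + 7*(-25)^1 + 1 = (-15625) + (5000) + (-175) + (1) = -10799; answer -10799

-10799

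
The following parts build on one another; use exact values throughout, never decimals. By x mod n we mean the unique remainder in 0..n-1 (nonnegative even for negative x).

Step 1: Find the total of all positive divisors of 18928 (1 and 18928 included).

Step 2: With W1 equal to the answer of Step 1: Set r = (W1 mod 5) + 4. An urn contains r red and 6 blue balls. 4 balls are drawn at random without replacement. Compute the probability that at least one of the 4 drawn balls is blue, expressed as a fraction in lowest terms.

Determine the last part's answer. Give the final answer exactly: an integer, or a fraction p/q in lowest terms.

Step 1: 18928 = 2^4 * 7 * 13^2; sigma = (1 + 2 + 4 + 8 + 16) * (1 + 7) * (1 + 13 + 169) = 31 * 8 * 183 = 45384; answer 45384
Step 2: W1 = 45384; r = 8; total draws C(14,4) = 1001; complement C(8,4) = 70; favorable 1001 - 70 = 931; P = 133/143; answer 133/143

133/143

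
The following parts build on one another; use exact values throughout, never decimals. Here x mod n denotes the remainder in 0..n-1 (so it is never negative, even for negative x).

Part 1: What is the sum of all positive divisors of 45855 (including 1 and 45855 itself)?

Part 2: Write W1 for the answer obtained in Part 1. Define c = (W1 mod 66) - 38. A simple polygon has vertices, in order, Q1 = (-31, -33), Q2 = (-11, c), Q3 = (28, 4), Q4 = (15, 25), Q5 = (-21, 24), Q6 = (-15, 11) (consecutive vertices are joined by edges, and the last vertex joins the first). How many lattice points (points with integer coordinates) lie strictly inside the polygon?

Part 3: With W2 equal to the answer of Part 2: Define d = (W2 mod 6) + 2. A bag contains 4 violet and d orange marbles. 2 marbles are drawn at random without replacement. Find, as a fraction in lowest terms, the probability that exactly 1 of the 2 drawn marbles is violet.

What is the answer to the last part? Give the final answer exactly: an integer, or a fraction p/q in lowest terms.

Part 1: 45855 = 3^2 * 5 * 1019; sigma = (1 + 3 + 9) * (1 + 5) * (1 + 1019) = 13 * 6 * 1020 = 79560; answer 79560
Part 2: W1 = 79560; c = -8; cross terms: (-31*-8 - -11*-33)=-115, (-11*4 - 28*-8)=180, (28*25 - 15*4)=640, (15*24 - -21*25)=885, (-21*11 - -15*24)=129, (-15*-33 - -31*11)=836; twice the area = |2555| = 2555; area = 2555/2; boundary points = 5 + 3 + 1 + 1 + 1 + 4 = 15; strictly interior points = area - boundary/2 + 1 = 1271; answer 1271
Part 3: W2 = 1271; d = 7; total draws C(11,2) = 55; favorable C(4,1)*C(7,1) = 28; P = 28/55; answer 28/55

28/55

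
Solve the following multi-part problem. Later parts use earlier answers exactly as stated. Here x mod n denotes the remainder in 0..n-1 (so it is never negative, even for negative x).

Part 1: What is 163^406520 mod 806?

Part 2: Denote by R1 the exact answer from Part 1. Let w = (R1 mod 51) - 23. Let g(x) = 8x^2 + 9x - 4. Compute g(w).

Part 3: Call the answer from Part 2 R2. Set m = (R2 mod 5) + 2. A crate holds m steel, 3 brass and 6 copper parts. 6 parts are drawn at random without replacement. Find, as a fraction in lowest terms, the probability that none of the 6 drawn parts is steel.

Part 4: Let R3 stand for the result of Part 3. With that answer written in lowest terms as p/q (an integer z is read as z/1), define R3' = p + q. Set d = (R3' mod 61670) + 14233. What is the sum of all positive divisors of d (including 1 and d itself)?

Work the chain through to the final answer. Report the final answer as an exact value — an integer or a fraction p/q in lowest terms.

Part 1: squarings mod 806: 163^1=163, 163^2=777, 163^4=35, 163^8=419, 163^16=659, 163^32=653, 163^64=35, 163^128=419, 163^256=659, 163^512=653, 163^1024=35, 163^2048=419, 163^4096=659, 163^8192=653, 163^16384=35, 163^32768=419, 163^65536=659, 163^131072=653, 163^262144=35; 163^406520 = 163^8 * 163^16 * 163^32 * 163^64 * 163^128 * 163^256 * 163^512 * 163^4096 * 163^8192 * 163^131072 * 163^262144 = 497 (mod 806); answer 497
Part 2: R1 = 497; w = 15; 8*(15)^2 + 9*(15)^1 - 4 = (1800) + (135) + (-4) = 1931; answer 1931
Part 3: R2 = 1931; m = 3; total draws C(12,6) = 924; favorable C(9,6) = 84; P = 1/11; answer 1/11
Part 4: R3 = 1/11; threaded value p + q = 12; d = 14245; 14245 = 5 * 7 * 11 * 37; sigma = (1 + 5) * (1 + 7) * (1 + 11) * (1 + 37) = 6 * 8 * 12 * 38 = 21888; answer 21888

21888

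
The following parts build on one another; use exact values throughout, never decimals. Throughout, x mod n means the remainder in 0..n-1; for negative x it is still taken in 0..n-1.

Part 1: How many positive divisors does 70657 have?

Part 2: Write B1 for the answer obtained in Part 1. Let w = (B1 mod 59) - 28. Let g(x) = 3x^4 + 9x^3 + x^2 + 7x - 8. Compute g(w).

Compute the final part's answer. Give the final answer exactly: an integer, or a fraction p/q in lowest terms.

Part 1: 70657 is prime, so its only divisors are 1 and 70657; count = 2; answer 2
Part 2: B1 = 2; w = -26; 3*(-26)^4 + 9*(-26)^3 + 1*(-26)^2 + 7*(-26)^1 - 8 = (1370928) + (-158184) + (676) + (-182) + (-8) = 1213230; answer 1213230

1213230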